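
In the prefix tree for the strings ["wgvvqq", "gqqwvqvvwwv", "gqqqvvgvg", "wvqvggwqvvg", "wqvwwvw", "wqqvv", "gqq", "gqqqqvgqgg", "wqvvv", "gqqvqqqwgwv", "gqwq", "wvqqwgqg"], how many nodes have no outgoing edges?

11

A leaf is a node with no children — equivalently, the end of a word that is not a proper prefix of any other stored word.
Those words: "gqqqqvgqgg", "gqqqvvgvg", "gqqvqqqwgwv", "gqqwvqvvwwv", "gqwq", "wgvvqq", "wqqvv", "wqvvv", "wqvwwvw", "wvqqwgqg", "wvqvggwqvvg"
Leaf count: 11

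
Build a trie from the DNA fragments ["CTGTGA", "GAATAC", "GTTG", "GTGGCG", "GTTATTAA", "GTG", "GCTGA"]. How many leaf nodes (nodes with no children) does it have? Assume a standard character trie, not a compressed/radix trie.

Leaves are exactly the stored words that no other stored word extends.
Those words: "CTGTGA", "GAATAC", "GCTGA", "GTGGCG", "GTTATTAA", "GTTG"
Leaf count: 6

6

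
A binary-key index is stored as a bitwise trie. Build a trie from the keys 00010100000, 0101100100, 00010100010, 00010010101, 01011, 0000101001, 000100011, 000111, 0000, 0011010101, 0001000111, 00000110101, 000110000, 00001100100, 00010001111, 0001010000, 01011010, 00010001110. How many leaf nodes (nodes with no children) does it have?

13

A leaf is a node with no children — equivalently, the end of a word that is not a proper prefix of any other stored word.
Those words: "00000110101", "0000101001", "00001100100", "00010001110", "00010001111", "00010010101", "00010100000", "00010100010", "000110000", "000111", "0011010101", "0101100100", "01011010"
Leaf count: 13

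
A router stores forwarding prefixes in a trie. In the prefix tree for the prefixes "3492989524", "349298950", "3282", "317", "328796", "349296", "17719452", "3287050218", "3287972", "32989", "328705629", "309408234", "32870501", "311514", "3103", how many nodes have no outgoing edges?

A leaf is a node with no children — equivalently, the end of a word that is not a proper prefix of any other stored word.
Those words: "17719452", "309408234", "3103", "311514", "317", "3282", "32870501", "3287050218", "328705629", "328796", "3287972", "32989", "349296", "349298950", "3492989524"
Leaf count: 15

15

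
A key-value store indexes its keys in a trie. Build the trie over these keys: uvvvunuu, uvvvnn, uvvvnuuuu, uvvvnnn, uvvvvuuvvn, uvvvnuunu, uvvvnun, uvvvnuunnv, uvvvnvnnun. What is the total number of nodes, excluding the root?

31

Insert word by word; a character creates a node only if that edge doesn't already exist:
  "uvvvunuu" → 8 new (u, v, v, v, u, n, u, u)
  "uvvvnn" → prefix "uvvv" already present; 2 new (n, n)
  "uvvvnuuuu" → prefix "uvvvn" already present; 4 new (u, u, u, u)
  "uvvvnnn" → prefix "uvvvnn" already present; 1 new (n)
  "uvvvvuuvvn" → prefix "uvvv" already present; 6 new (v, u, u, v, v, n)
  "uvvvnuunu" → prefix "uvvvnuu" already present; 2 new (n, u)
  "uvvvnun" → prefix "uvvvnu" already present; 1 new (n)
  "uvvvnuunnv" → prefix "uvvvnuun" already present; 2 new (n, v)
  "uvvvnvnnun" → prefix "uvvvn" already present; 5 new (v, n, n, u, n)
Total nodes = 8 + 2 + 4 + 1 + 6 + 2 + 1 + 2 + 5 = 31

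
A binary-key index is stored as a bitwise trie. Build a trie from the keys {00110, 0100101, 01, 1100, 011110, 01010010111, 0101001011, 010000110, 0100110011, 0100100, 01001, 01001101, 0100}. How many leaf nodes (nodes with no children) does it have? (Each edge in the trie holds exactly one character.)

9

A leaf is a node with no children — equivalently, the end of a word that is not a proper prefix of any other stored word.
Those words: "00110", "010000110", "0100100", "0100101", "0100110011", "01001101", "01010010111", "011110", "1100"
Leaf count: 9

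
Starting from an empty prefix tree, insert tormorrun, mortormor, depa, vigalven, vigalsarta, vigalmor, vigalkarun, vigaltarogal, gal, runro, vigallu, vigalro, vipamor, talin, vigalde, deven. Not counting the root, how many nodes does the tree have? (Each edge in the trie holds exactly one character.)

76

Insert word by word; a character creates a node only if that edge doesn't already exist:
  "tormorrun" → 9 new (t, o, r, m, o, r, r, u, n)
  "mortormor" → 9 new (m, o, r, t, o, r, m, o, r)
  "depa" → 4 new (d, e, p, a)
  "vigalven" → 8 new (v, i, g, a, l, v, e, n)
  "vigalsarta" → prefix "vigal" already present; 5 new (s, a, r, t, a)
  "vigalmor" → prefix "vigal" already present; 3 new (m, o, r)
  "vigalkarun" → prefix "vigal" already present; 5 new (k, a, r, u, n)
  "vigaltarogal" → prefix "vigal" already present; 7 new (t, a, r, o, g, a, l)
  "gal" → 3 new (g, a, l)
  "runro" → 5 new (r, u, n, r, o)
  "vigallu" → prefix "vigal" already present; 2 new (l, u)
  "vigalro" → prefix "vigal" already present; 2 new (r, o)
  "vipamor" → prefix "vi" already present; 5 new (p, a, m, o, r)
  "talin" → prefix "t" already present; 4 new (a, l, i, n)
  "vigalde" → prefix "vigal" already present; 2 new (d, e)
  "deven" → prefix "de" already present; 3 new (v, e, n)
Total nodes = 9 + 9 + 4 + 8 + 5 + 3 + 5 + 7 + 3 + 5 + 2 + 2 + 5 + 4 + 2 + 3 = 76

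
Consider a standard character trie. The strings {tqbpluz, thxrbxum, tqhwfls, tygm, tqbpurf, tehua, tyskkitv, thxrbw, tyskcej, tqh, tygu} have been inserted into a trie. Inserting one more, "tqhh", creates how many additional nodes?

1

The longest prefix of "tqhh" already in the trie is "tqh" (length 3).
New nodes needed: |"tqhh"| − 3 = 4 − 3 = 1.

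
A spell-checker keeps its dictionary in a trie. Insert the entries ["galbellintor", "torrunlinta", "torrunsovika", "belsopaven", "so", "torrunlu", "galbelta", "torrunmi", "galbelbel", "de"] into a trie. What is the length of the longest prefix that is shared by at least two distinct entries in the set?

7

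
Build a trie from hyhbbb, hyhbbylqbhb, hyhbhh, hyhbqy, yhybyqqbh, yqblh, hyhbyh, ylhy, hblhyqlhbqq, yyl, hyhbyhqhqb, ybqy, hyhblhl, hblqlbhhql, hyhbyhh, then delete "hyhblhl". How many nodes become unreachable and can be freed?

3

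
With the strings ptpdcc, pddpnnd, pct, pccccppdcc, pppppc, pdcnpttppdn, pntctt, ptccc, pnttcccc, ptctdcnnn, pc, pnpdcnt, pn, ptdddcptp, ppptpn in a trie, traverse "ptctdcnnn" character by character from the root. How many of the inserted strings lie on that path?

Walk "ptctdcnnn" from the root; an end-of-word marker is hit whenever a stored word is a prefix of "ptctdcnnn".
Prefixes of the query that are stored words: "ptctdcnnn"
Count: 1

1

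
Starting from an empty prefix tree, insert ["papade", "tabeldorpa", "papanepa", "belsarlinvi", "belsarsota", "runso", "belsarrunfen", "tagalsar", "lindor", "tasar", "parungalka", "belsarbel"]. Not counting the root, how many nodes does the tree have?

72

Count nodes per top-level branch (shared prefixes stored once):
  'b'-branch (belsarbel, belsarlinvi, belsarrunfen, belsarsota): 24 nodes
  'l'-branch (lindor): 6 nodes
  'p'-branch (papade, papanepa, parungalka): 18 nodes
  'r'-branch (runso): 5 nodes
  't'-branch (tabeldorpa, tagalsar, tasar): 19 nodes
Sum: 72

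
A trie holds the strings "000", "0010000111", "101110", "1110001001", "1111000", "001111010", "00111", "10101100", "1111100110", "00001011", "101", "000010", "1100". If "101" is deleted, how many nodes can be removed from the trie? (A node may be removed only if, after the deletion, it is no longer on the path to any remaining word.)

0

Walk "101" from the leaf back toward the root, removing each node that no remaining word uses.
Every node on "101" is still needed (e.g. by "101110"), so nothing is freed.
Nodes removed: 0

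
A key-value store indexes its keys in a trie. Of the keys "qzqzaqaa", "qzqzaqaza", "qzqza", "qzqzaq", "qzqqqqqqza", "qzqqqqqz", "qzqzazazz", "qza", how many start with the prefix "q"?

8

Walk to "q"; the words in its subtree are exactly those with that prefix.
Words under "q": qza, qzqqqqqqza, qzqqqqqz, qzqza, qzqzaq, qzqzaqaa, qzqzaqaza, qzqzazazz
Count: 8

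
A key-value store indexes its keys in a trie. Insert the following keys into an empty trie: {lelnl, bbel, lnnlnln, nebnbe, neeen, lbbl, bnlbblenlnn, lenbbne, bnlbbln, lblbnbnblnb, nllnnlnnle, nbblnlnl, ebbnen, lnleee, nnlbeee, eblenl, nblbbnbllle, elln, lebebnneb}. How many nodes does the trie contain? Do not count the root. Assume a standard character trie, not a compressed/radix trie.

Count nodes per top-level branch (shared prefixes stored once):
  'b'-branch (bbel, bnlbblenlnn, bnlbbln): 15 nodes
  'e'-branch (ebbnen, eblenl, elln): 13 nodes
  'l'-branch (lbbl, lblbnbnblnb, lebebnneb, lelnl, lenbbne, lnleee, lnnlnln): 39 nodes
  'n'-branch (nbblnlnl, nblbbnbllle, nebnbe, neeen, nllnnlnnle, nnlbeee): 40 nodes
Sum: 107

107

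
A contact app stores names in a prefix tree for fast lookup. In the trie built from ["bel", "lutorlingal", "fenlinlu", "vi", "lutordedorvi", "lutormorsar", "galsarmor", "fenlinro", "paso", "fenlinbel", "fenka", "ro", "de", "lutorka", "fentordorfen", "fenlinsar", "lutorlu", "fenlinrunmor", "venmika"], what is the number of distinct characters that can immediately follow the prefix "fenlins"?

1

Walk "fenlins" from the root, arriving at one node.
Characters that immediately follow "fenlins" among the stored strings: {a}.
That node has 1 child edge.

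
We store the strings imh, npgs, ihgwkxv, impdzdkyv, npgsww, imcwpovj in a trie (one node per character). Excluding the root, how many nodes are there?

28

For each word, the new-node count is its length minus the longest prefix already in the trie:
  "imh" → 3 new (i, m, h)
  "npgs" → 4 new (n, p, g, s)
  "ihgwkxv" → prefix "i" already present; 6 new (h, g, w, k, x, v)
  "impdzdkyv" → prefix "im" already present; 7 new (p, d, z, d, k, y, v)
  "npgsww" → prefix "npgs" already present; 2 new (w, w)
  "imcwpovj" → prefix "im" already present; 6 new (c, w, p, o, v, j)
Total nodes = 3 + 4 + 6 + 7 + 2 + 6 = 28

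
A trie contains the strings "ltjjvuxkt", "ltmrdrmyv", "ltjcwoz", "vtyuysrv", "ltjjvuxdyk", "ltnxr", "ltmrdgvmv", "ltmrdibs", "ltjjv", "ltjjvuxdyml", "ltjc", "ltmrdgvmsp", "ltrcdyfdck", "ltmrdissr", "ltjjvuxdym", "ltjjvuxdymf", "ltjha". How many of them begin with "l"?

Walk to "l"; the words in its subtree are exactly those with that prefix.
Matches: "ltjc", "ltjcwoz", "ltjha", "ltjjv", "ltjjvuxdyk", "ltjjvuxdym", "ltjjvuxdymf", "ltjjvuxdyml", "ltjjvuxkt", "ltmrdgvmsp", "ltmrdgvmv", "ltmrdibs", "ltmrdissr", "ltmrdrmyv", "ltnxr", "ltrcdyfdck"
Count: 16

16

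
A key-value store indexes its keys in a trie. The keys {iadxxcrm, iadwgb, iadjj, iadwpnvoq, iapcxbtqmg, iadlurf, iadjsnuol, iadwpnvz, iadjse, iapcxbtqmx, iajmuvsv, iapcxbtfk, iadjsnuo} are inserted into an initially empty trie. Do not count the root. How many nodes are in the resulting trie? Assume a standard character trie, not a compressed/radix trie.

46

Count nodes per top-level branch (shared prefixes stored once):
  'i'-branch (iadjj, iadjse, iadjsnuo, iadjsnuol, iadlurf, iadwgb, iadwpnvoq, iadwpnvz, iadxxcrm, iajmuvsv, iapcxbtfk, iapcxbtqmg, iapcxbtqmx): 46 nodes
Sum: 46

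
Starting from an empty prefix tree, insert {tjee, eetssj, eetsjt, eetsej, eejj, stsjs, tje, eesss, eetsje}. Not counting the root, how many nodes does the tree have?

For each word, the new-node count is its length minus the longest prefix already in the trie:
  "tjee" → 4 new (t, j, e, e)
  "eetssj" → 6 new (e, e, t, s, s, j)
  "eetsjt" → prefix "eets" already present; 2 new (j, t)
  "eetsej" → prefix "eets" already present; 2 new (e, j)
  "eejj" → prefix "ee" already present; 2 new (j, j)
  "stsjs" → 5 new (s, t, s, j, s)
  "tje" → prefix "tje" already present; 0 new (none)
  "eesss" → prefix "ee" already present; 3 new (s, s, s)
  "eetsje" → prefix "eetsj" already present; 1 new (e)
Total nodes = 4 + 6 + 2 + 2 + 2 + 5 + 0 + 3 + 1 = 25

25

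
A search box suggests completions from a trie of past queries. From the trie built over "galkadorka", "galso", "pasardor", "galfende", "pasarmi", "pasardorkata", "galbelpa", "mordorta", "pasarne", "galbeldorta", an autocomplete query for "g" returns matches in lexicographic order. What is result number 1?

galbeldorta

Words with prefix "g", in lexicographic order: "galbeldorta", "galbelpa", "galfende", "galkadorka", "galso"
Position 1: galbeldorta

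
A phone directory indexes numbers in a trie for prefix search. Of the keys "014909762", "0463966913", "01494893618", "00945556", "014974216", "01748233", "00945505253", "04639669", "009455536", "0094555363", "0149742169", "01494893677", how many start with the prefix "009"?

Filter for entries beginning with "009":
Words under "009": 00945505253, 009455536, 0094555363, 00945556
Count: 4

4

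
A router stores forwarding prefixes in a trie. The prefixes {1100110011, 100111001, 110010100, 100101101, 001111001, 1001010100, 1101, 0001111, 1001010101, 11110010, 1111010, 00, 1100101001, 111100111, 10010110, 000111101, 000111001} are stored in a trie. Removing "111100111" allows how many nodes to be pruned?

2

After clearing the end-marker at "111100111", prune upward until reaching a node still needed by another word.
The suffix "11" (2 nodes) is used only by "111100111"; the node for "1111001" still has the child "0", so pruning stops there.
Nodes removed: 2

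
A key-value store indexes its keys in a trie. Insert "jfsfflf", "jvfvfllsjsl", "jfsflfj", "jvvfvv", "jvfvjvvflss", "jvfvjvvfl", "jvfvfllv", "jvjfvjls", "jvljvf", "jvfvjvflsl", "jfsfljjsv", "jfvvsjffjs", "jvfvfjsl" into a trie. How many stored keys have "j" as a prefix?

13

Walk to "j"; the words in its subtree are exactly those with that prefix.
Matches: "jfsfflf", "jfsflfj", "jfsfljjsv", "jfvvsjffjs", "jvfvfjsl", "jvfvfllsjsl", "jvfvfllv", "jvfvjvflsl", "jvfvjvvfl", "jvfvjvvflss", "jvjfvjls", "jvljvf", "jvvfvv"
Count: 13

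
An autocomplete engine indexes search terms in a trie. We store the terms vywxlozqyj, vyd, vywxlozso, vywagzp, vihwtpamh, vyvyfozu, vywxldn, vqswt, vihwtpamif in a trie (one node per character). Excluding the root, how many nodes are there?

39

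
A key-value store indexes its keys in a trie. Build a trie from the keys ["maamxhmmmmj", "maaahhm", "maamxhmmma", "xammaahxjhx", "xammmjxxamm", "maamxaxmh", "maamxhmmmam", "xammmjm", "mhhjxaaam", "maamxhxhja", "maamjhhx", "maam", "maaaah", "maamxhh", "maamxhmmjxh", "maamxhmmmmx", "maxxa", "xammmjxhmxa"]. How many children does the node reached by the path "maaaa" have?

Walk "maaaa" from the root, arriving at one node.
Characters that immediately follow "maaaa" among the stored strings: {h}.
That node has 1 child edge.

1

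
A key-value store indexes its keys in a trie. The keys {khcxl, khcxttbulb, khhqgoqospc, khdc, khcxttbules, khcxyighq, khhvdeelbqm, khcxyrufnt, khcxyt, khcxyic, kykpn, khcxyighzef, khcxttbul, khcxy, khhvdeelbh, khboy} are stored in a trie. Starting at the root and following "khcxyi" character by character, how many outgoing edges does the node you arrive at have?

Walk "khcxyi" from the root, arriving at one node.
Distinct next characters after "khcxyi": c, g.
That node has 2 child edges.

2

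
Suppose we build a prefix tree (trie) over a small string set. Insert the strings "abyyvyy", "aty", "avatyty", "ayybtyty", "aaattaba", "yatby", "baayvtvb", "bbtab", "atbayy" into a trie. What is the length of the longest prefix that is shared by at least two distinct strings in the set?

The deepest shared node is where two words last agree before diverging.
e.g. "atbayy" and "aty" share the prefix "at" of length 2; no pair shares a longer one.
Longest shared-prefix length: 2

2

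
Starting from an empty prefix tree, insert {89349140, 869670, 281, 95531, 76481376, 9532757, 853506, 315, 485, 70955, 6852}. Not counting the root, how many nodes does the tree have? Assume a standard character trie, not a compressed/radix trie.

Trace insertions, counting only characters that open a new branch:
  "89349140" → 8 new (8, 9, 3, 4, 9, 1, 4, 0)
  "869670" → prefix "8" already present; 5 new (6, 9, 6, 7, 0)
  "281" → 3 new (2, 8, 1)
  "95531" → 5 new (9, 5, 5, 3, 1)
  "76481376" → 8 new (7, 6, 4, 8, 1, 3, 7, 6)
  "9532757" → prefix "95" already present; 5 new (3, 2, 7, 5, 7)
  "853506" → prefix "8" already present; 5 new (5, 3, 5, 0, 6)
  "315" → 3 new (3, 1, 5)
  "485" → 3 new (4, 8, 5)
  "70955" → prefix "7" already present; 4 new (0, 9, 5, 5)
  "6852" → 4 new (6, 8, 5, 2)
Total nodes = 8 + 5 + 3 + 5 + 8 + 5 + 5 + 3 + 3 + 4 + 4 = 53

53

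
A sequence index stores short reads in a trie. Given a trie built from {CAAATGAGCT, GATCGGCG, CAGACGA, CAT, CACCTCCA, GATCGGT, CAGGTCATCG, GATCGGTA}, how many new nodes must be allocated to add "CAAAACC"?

3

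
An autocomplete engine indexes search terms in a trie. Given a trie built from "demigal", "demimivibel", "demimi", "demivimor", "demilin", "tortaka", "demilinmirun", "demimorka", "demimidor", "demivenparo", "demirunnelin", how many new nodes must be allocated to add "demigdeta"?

The longest prefix of "demigdeta" already in the trie is "demig" (length 5).
So 9 − 5 = 4 new nodes.

4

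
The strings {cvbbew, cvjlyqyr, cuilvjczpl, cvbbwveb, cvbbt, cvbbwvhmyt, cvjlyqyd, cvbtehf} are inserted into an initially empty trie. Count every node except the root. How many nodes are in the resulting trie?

Insert word by word; a character creates a node only if that edge doesn't already exist:
  "cvbbew" → 6 new (c, v, b, b, e, w)
  "cvjlyqyr" → prefix "cv" already present; 6 new (j, l, y, q, y, r)
  "cuilvjczpl" → prefix "c" already present; 9 new (u, i, l, v, j, c, z, p, l)
  "cvbbwveb" → prefix "cvbb" already present; 4 new (w, v, e, b)
  "cvbbt" → prefix "cvbb" already present; 1 new (t)
  "cvbbwvhmyt" → prefix "cvbbwv" already present; 4 new (h, m, y, t)
  "cvjlyqyd" → prefix "cvjlyqy" already present; 1 new (d)
  "cvbtehf" → prefix "cvb" already present; 4 new (t, e, h, f)
Total nodes = 6 + 6 + 9 + 4 + 1 + 4 + 1 + 4 = 35

35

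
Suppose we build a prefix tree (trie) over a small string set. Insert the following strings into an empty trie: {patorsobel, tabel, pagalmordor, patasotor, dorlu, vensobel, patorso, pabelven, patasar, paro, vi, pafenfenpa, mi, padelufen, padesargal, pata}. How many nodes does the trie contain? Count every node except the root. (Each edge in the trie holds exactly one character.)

77

Insert word by word; a character creates a node only if that edge doesn't already exist:
  "patorsobel" → 10 new (p, a, t, o, r, s, o, b, e, l)
  "tabel" → 5 new (t, a, b, e, l)
  "pagalmordor" → prefix "pa" already present; 9 new (g, a, l, m, o, r, d, o, r)
  "patasotor" → prefix "pat" already present; 6 new (a, s, o, t, o, r)
  "dorlu" → 5 new (d, o, r, l, u)
  "vensobel" → 8 new (v, e, n, s, o, b, e, l)
  "patorso" → prefix "patorso" already present; 0 new (none)
  "pabelven" → prefix "pa" already present; 6 new (b, e, l, v, e, n)
  "patasar" → prefix "patas" already present; 2 new (a, r)
  "paro" → prefix "pa" already present; 2 new (r, o)
  "vi" → prefix "v" already present; 1 new (i)
  "pafenfenpa" → prefix "pa" already present; 8 new (f, e, n, f, e, n, p, a)
  "mi" → 2 new (m, i)
  "padelufen" → prefix "pa" already present; 7 new (d, e, l, u, f, e, n)
  "padesargal" → prefix "pade" already present; 6 new (s, a, r, g, a, l)
  "pata" → prefix "pata" already present; 0 new (none)
Total nodes = 10 + 5 + 9 + 6 + 5 + 8 + 0 + 6 + 2 + 2 + 1 + 8 + 2 + 7 + 6 + 0 = 77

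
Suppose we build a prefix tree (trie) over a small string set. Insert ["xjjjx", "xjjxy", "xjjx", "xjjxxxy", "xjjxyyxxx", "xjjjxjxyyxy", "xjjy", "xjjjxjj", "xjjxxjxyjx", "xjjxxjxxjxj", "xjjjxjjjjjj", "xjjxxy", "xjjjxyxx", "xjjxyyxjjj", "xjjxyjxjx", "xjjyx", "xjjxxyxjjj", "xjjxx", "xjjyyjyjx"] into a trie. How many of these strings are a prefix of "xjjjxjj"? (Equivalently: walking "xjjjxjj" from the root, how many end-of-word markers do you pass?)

2

Walk "xjjjxjj" from the root; an end-of-word marker is hit whenever a stored word is a prefix of "xjjjxjj".
Prefixes of the query that are stored words: "xjjjx", "xjjjxjj"
Count: 2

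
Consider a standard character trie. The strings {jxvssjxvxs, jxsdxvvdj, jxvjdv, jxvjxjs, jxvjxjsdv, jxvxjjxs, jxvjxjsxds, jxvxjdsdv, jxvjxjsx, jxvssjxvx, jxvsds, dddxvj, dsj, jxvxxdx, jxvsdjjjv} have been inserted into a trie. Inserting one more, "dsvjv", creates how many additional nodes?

The longest prefix of "dsvjv" already in the trie is "ds" (length 2).
So 5 − 2 = 3 new nodes.

3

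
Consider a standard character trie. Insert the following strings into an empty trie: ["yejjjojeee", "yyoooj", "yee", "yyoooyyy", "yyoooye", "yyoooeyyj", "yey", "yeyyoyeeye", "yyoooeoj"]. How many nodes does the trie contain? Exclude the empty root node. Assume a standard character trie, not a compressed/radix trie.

34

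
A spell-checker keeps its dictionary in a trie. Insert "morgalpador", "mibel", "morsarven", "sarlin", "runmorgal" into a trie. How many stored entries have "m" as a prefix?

Filter for entries beginning with "m":
Words under "m": mibel, morgalpador, morsarven
Count: 3

3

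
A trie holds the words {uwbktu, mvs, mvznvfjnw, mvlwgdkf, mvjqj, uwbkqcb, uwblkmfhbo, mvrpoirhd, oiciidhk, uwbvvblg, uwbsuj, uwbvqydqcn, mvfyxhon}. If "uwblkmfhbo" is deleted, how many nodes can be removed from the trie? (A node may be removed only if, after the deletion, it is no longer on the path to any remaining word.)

7

After clearing the end-marker at "uwblkmfhbo", prune upward until reaching a node still needed by another word.
The suffix "lkmfhbo" (7 nodes) is used only by "uwblkmfhbo"; the node for "uwb" still has the child "k", so pruning stops there.
Nodes removed: 7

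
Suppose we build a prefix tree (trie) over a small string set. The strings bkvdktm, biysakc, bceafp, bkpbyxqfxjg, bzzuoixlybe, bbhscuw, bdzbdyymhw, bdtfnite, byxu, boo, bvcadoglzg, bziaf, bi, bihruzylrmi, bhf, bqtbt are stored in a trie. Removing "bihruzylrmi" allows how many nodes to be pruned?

9

A node on "bihruzylrmi"'s path can go only if nothing else ends at it or branches off below it.
The suffix "hruzylrmi" (9 nodes) is used only by "bihruzylrmi"; the node for "bi" still has the child "y", so pruning stops there.
Nodes removed: 9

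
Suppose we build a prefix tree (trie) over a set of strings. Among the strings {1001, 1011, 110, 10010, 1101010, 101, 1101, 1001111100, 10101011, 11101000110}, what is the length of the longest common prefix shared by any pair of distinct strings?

4

Equivalently: take the maximum, over all pairs, of their longest common prefix length.
e.g. "1001" and "10010" share the prefix "1001" of length 4; no pair shares a longer one.
Longest shared-prefix length: 4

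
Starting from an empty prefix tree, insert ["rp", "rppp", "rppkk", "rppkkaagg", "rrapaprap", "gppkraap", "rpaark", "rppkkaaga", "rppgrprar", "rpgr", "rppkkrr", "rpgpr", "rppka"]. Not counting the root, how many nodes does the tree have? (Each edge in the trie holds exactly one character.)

For each word, the new-node count is its length minus the longest prefix already in the trie:
  "rp" → 2 new (r, p)
  "rppp" → prefix "rp" already present; 2 new (p, p)
  "rppkk" → prefix "rpp" already present; 2 new (k, k)
  "rppkkaagg" → prefix "rppkk" already present; 4 new (a, a, g, g)
  "rrapaprap" → prefix "r" already present; 8 new (r, a, p, a, p, r, a, p)
  "gppkraap" → 8 new (g, p, p, k, r, a, a, p)
  "rpaark" → prefix "rp" already present; 4 new (a, a, r, k)
  "rppkkaaga" → prefix "rppkkaag" already present; 1 new (a)
  "rppgrprar" → prefix "rpp" already present; 6 new (g, r, p, r, a, r)
  "rpgr" → prefix "rp" already present; 2 new (g, r)
  "rppkkrr" → prefix "rppkk" already present; 2 new (r, r)
  "rpgpr" → prefix "rpg" already present; 2 new (p, r)
  "rppka" → prefix "rppk" already present; 1 new (a)
Total nodes = 2 + 2 + 2 + 4 + 8 + 8 + 4 + 1 + 6 + 2 + 2 + 2 + 1 = 44

44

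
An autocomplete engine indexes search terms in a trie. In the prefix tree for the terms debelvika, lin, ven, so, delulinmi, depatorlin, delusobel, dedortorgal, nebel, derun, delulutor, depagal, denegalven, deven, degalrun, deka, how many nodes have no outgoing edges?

A leaf is a node with no children — equivalently, the end of a word that is not a proper prefix of any other stored word.
Those words: "debelvika", "dedortorgal", "degalrun", "deka", "delulinmi", "delulutor", "delusobel", "denegalven", "depagal", "depatorlin", "derun", "deven", "lin", "nebel", "so", "ven"
Leaf count: 16

16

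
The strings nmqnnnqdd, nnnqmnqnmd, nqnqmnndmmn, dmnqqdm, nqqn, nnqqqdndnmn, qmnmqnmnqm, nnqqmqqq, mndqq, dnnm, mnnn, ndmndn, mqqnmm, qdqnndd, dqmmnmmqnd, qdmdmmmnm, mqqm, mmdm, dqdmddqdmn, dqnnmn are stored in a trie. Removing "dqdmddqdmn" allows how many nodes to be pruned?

8

Walk "dqdmddqdmn" from the leaf back toward the root, removing each node that no remaining word uses.
The suffix "dmddqdmn" (8 nodes) is used only by "dqdmddqdmn"; the node for "dq" still has the child "m", so pruning stops there.
Nodes removed: 8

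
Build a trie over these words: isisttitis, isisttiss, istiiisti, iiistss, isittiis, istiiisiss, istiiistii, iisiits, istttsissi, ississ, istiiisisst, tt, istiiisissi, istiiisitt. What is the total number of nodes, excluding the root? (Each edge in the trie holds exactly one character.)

For each word, the new-node count is its length minus the longest prefix already in the trie:
  "isisttitis" → 10 new (i, s, i, s, t, t, i, t, i, s)
  "isisttiss" → prefix "isistti" already present; 2 new (s, s)
  "istiiisti" → prefix "is" already present; 7 new (t, i, i, i, s, t, i)
  "iiistss" → prefix "i" already present; 6 new (i, i, s, t, s, s)
  "isittiis" → prefix "isi" already present; 5 new (t, t, i, i, s)
  "istiiisiss" → prefix "istiiis" already present; 3 new (i, s, s)
  "istiiistii" → prefix "istiiisti" already present; 1 new (i)
  "iisiits" → prefix "ii" already present; 5 new (s, i, i, t, s)
  "istttsissi" → prefix "ist" already present; 7 new (t, t, s, i, s, s, i)
  "ississ" → prefix "is" already present; 4 new (s, i, s, s)
  "istiiisisst" → prefix "istiiisiss" already present; 1 new (t)
  "tt" → 2 new (t, t)
  "istiiisissi" → prefix "istiiisiss" already present; 1 new (i)
  "istiiisitt" → prefix "istiiisi" already present; 2 new (t, t)
Total nodes = 10 + 2 + 7 + 6 + 5 + 3 + 1 + 5 + 7 + 4 + 1 + 2 + 1 + 2 = 56

56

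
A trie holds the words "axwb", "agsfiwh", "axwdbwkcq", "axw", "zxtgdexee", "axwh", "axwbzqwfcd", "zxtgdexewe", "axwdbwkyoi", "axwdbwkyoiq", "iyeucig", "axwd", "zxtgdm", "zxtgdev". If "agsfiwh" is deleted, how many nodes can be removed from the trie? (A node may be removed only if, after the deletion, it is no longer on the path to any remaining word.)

A node on "agsfiwh"'s path can go only if nothing else ends at it or branches off below it.
The suffix "gsfiwh" (6 nodes) is used only by "agsfiwh"; the node for "a" still has the child "x", so pruning stops there.
Nodes removed: 6

6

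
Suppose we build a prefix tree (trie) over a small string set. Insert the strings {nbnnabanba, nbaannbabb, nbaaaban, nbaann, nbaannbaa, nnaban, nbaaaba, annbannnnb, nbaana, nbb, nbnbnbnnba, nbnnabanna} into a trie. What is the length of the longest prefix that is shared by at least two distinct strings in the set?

Equivalently: take the maximum, over all pairs, of their longest common prefix length.
"nbaannbaa" and "nbaannbabb" agree on "nbaannba" (8 characters) before diverging; nothing deeper is shared.
Longest shared-prefix length: 8

8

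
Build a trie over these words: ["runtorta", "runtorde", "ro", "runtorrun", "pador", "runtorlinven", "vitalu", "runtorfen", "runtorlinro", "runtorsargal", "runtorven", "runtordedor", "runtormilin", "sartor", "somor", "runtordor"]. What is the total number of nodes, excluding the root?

Count nodes per top-level branch (shared prefixes stored once):
  'p'-branch (pador): 5 nodes
  'r'-branch (ro, runtorde, runtordedor, runtordor, runtorfen, runtorlinro, runtorlinven, runtormilin, runtorrun, runtorsargal, runtorta, runtorven): 44 nodes
  's'-branch (sartor, somor): 10 nodes
  'v'-branch (vitalu): 6 nodes
Sum: 65

65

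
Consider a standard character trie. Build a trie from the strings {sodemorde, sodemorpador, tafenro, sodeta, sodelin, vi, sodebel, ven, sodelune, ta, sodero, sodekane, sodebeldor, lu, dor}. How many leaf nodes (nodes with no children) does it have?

13

A leaf is a node with no children — equivalently, the end of a word that is not a proper prefix of any other stored word.
Those words: "dor", "lu", "sodebeldor", "sodekane", "sodelin", "sodelune", "sodemorde", "sodemorpador", "sodero", "sodeta", "tafenro", "ven", "vi"
Leaf count: 13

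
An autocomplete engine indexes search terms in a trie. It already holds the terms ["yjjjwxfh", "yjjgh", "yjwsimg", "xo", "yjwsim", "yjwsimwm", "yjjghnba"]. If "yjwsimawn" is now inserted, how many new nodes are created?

The longest prefix of "yjwsimawn" already in the trie is "yjwsim" (length 6).
Each of the 3 remaining characters creates one node.

3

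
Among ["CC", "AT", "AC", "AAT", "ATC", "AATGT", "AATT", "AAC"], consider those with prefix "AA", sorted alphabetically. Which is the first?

Words with prefix "AA", in lexicographic order: "AAC", "AAT", "AATGT", "AATT"
The 1st is AAC.

AAC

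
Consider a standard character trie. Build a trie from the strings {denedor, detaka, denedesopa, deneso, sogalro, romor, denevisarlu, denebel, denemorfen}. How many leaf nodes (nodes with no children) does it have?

A leaf is a node with no children — equivalently, the end of a word that is not a proper prefix of any other stored word.
Those words: "denebel", "denedesopa", "denedor", "denemorfen", "deneso", "denevisarlu", "detaka", "romor", "sogalro"
Leaf count: 9

9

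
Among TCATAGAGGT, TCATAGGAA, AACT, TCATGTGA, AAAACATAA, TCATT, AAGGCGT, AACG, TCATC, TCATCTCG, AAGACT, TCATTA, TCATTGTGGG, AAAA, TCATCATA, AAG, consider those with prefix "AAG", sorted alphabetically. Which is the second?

Words with prefix "AAG", in lexicographic order: "AAG", "AAGACT", "AAGGCGT"
The 2nd is AAGACT.

AAGACT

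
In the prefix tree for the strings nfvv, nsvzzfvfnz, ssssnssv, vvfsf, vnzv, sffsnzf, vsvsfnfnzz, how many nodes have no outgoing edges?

A leaf is a node with no children — equivalently, the end of a word that is not a proper prefix of any other stored word.
Those words: "nfvv", "nsvzzfvfnz", "sffsnzf", "ssssnssv", "vnzv", "vsvsfnfnzz", "vvfsf"
Leaf count: 7

7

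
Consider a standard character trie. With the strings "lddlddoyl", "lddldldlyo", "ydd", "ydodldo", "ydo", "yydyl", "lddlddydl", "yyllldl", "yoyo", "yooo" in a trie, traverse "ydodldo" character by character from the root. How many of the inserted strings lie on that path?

2

Traverse "ydodldo" character by character; count nodes along the way that are marked as word ends.
Prefixes of the query that are stored words: "ydo", "ydodldo"
Count: 2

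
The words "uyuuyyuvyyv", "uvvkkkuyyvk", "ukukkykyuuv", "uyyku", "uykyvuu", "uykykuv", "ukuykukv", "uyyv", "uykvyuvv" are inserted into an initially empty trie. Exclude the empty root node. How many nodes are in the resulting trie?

Trace insertions, counting only characters that open a new branch:
  "uyuuyyuvyyv" → 11 new (u, y, u, u, y, y, u, v, y, y, v)
  "uvvkkkuyyvk" → prefix "u" already present; 10 new (v, v, k, k, k, u, y, y, v, k)
  "ukukkykyuuv" → prefix "u" already present; 10 new (k, u, k, k, y, k, y, u, u, v)
  "uyyku" → prefix "uy" already present; 3 new (y, k, u)
  "uykyvuu" → prefix "uy" already present; 5 new (k, y, v, u, u)
  "uykykuv" → prefix "uyky" already present; 3 new (k, u, v)
  "ukuykukv" → prefix "uku" already present; 5 new (y, k, u, k, v)
  "uyyv" → prefix "uyy" already present; 1 new (v)
  "uykvyuvv" → prefix "uyk" already present; 5 new (v, y, u, v, v)
Total nodes = 11 + 10 + 10 + 3 + 5 + 3 + 5 + 1 + 5 = 53

53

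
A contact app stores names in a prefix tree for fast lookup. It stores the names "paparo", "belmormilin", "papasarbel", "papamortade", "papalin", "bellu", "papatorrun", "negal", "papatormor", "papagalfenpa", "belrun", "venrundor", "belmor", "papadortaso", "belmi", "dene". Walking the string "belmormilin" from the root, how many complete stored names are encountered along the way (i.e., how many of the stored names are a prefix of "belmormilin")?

Walk "belmormilin" from the root; an end-of-word marker is hit whenever a stored word is a prefix of "belmormilin".
Prefixes of the query that are stored words: "belmor", "belmormilin"
Count: 2

2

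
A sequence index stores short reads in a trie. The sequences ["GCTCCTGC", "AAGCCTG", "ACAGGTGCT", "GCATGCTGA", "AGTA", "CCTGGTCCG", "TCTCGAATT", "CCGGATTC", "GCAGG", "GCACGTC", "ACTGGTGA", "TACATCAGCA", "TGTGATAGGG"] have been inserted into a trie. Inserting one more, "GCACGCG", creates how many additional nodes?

2

Walking "GCACGCG" from the root, the first 5 characters ("GCACG") follow existing edges; "C" is the first miss.
Each of the 2 remaining characters creates one node.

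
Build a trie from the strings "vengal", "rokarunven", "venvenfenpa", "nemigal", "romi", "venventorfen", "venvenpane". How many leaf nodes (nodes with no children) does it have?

7

A leaf is a node with no children — equivalently, the end of a word that is not a proper prefix of any other stored word.
Those words: "nemigal", "rokarunven", "romi", "vengal", "venvenfenpa", "venvenpane", "venventorfen"
Leaf count: 7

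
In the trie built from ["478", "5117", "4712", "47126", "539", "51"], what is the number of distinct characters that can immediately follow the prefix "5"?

Follow the path "5" to its node, then look at its outgoing edges.
Characters that immediately follow "5" among the stored strings: {1, 3}.
That node has 2 child edges.

2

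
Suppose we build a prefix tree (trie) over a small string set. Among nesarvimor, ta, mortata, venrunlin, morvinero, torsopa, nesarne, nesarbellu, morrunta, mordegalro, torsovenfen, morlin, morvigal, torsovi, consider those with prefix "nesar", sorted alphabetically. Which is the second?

Words with prefix "nesar", in lexicographic order: "nesarbellu", "nesarne", "nesarvimor"
The 2nd is nesarne.

nesarne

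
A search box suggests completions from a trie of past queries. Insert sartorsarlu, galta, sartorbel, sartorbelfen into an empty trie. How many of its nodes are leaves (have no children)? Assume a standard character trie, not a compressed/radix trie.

3

Leaves are exactly the stored words that no other stored word extends.
Those words: "galta", "sartorbelfen", "sartorsarlu"
Leaf count: 3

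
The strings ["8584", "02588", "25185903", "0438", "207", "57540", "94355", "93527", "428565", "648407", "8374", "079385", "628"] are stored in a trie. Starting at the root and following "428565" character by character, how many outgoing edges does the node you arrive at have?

0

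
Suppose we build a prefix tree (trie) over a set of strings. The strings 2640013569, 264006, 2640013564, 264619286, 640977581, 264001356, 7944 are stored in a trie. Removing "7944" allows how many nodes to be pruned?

A node on "7944"'s path can go only if nothing else ends at it or branches off below it.
No other word shares any prefix with "7944", so all 4 of its nodes go.
Nodes removed: 4

4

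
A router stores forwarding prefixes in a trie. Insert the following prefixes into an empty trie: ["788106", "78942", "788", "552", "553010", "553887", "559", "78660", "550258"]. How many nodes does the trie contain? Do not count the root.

Trie structure (* marks end of a word):
(root)
├─ 5
│  └─ 5
│     ├─ 0
│     │  └─ 2
│     │     └─ 5
│     │        └─ 8 *
│     ├─ 2 *
│     ├─ 3
│     │  ├─ 0
│     │  │  └─ 1
│     │  │     └─ 0 *
│     │  └─ 8
│     │     └─ 8
│     │        └─ 7 *
│     └─ 9 *
└─ 7
   └─ 8
      ├─ 6
      │  └─ 6
      │     └─ 0 *
      ├─ 8 *
      │  └─ 1
      │     └─ 0
      │        └─ 6 *
      └─ 9
         └─ 4
            └─ 2 *
Counting every labelled node above: 27.

27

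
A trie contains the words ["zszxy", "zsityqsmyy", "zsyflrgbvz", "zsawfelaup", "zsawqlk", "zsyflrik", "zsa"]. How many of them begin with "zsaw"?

2

Walk to "zsaw"; the words in its subtree are exactly those with that prefix.
Matches: "zsawfelaup", "zsawqlk"
Count: 2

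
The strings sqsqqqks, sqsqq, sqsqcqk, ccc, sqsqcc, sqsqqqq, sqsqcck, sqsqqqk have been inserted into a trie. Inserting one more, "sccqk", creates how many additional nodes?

The longest prefix of "sccqk" already in the trie is "s" (length 1).
So 5 − 1 = 4 new nodes.

4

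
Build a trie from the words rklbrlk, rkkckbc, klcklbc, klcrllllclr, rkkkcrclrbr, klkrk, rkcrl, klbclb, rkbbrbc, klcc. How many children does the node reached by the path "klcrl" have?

1

Walk "klcrl" from the root, arriving at one node.
Distinct next characters after "klcrl": l.
That node has 1 child edge.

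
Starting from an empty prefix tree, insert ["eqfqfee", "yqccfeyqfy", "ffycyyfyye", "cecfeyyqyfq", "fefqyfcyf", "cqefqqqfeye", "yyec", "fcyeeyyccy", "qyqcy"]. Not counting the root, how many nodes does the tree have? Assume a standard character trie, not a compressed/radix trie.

Trace insertions, counting only characters that open a new branch:
  "eqfqfee" → 7 new (e, q, f, q, f, e, e)
  "yqccfeyqfy" → 10 new (y, q, c, c, f, e, y, q, f, y)
  "ffycyyfyye" → 10 new (f, f, y, c, y, y, f, y, y, e)
  "cecfeyyqyfq" → 11 new (c, e, c, f, e, y, y, q, y, f, q)
  "fefqyfcyf" → prefix "f" already present; 8 new (e, f, q, y, f, c, y, f)
  "cqefqqqfeye" → prefix "c" already present; 10 new (q, e, f, q, q, q, f, e, y, e)
  "yyec" → prefix "y" already present; 3 new (y, e, c)
  "fcyeeyyccy" → prefix "f" already present; 9 new (c, y, e, e, y, y, c, c, y)
  "qyqcy" → 5 new (q, y, q, c, y)
Total nodes = 7 + 10 + 10 + 11 + 8 + 10 + 3 + 9 + 5 = 73

73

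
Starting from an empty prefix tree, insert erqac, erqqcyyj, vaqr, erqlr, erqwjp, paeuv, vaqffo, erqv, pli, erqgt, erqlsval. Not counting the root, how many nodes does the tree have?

36

Trace insertions, counting only characters that open a new branch:
  "erqac" → 5 new (e, r, q, a, c)
  "erqqcyyj" → prefix "erq" already present; 5 new (q, c, y, y, j)
  "vaqr" → 4 new (v, a, q, r)
  "erqlr" → prefix "erq" already present; 2 new (l, r)
  "erqwjp" → prefix "erq" already present; 3 new (w, j, p)
  "paeuv" → 5 new (p, a, e, u, v)
  "vaqffo" → prefix "vaq" already present; 3 new (f, f, o)
  "erqv" → prefix "erq" already present; 1 new (v)
  "pli" → prefix "p" already present; 2 new (l, i)
  "erqgt" → prefix "erq" already present; 2 new (g, t)
  "erqlsval" → prefix "erql" already present; 4 new (s, v, a, l)
Total nodes = 5 + 5 + 4 + 2 + 3 + 5 + 3 + 1 + 2 + 2 + 4 = 36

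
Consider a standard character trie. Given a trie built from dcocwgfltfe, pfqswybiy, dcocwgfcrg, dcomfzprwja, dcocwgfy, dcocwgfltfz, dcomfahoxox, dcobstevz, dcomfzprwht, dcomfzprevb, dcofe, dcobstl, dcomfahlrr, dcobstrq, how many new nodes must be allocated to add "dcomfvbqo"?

4

Walking "dcomfvbqo" from the root, the first 5 characters ("dcomf") follow existing edges; "v" is the first miss.
So 9 − 5 = 4 new nodes.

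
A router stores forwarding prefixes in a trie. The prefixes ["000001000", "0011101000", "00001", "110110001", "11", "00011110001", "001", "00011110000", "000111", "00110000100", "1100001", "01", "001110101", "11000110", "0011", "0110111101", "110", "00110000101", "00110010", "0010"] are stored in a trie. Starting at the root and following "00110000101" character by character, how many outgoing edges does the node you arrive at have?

Walk "00110000101" from the root, arriving at one node.
No stored string extends past "00110000101".
That node has 0 child edges.

0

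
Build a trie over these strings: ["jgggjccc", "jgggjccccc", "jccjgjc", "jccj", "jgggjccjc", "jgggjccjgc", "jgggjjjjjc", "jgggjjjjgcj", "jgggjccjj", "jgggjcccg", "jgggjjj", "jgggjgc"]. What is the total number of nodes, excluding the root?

32

Trie structure (* marks end of a word):
(root)
└─ j
   ├─ c
   │  └─ c
   │     └─ j *
   │        └─ g
   │           └─ j
   │              └─ c *
   └─ g
      └─ g
         └─ g
            └─ j
               ├─ c
               │  └─ c
               │     ├─ c *
               │     │  ├─ c
               │     │  │  └─ c *
               │     │  └─ g *
               │     └─ j
               │        ├─ c *
               │        ├─ g
               │        │  └─ c *
               │        └─ j *
               ├─ g
               │  └─ c *
               └─ j
                  └─ j *
                     └─ j
                        ├─ g
                        │  └─ c
                        │     └─ j *
                        └─ j
                           └─ c *
Counting every labelled node above: 32.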